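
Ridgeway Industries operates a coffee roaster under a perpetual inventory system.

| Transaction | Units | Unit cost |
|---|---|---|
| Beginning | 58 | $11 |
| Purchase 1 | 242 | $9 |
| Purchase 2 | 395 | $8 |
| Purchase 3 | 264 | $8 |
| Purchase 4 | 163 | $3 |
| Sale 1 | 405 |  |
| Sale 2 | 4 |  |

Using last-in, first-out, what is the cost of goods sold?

COGS = $2,457

Sale 1 (405) [LIFO — newest first]: 163 @ $3 + 242 @ $8 = $2,425
Sale 2 (4) [LIFO — newest first]: 4 @ $8 = $32
Total COGS = $2,425 + $32 = $2,457
Ending inventory: 58 @ $11 + 242 @ $9 + 395 @ $8 + 18 @ $8 = $6,120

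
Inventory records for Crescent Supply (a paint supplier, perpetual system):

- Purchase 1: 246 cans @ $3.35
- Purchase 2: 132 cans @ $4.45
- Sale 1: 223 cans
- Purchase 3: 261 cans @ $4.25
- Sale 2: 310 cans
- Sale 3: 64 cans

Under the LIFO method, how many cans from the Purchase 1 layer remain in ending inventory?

42

Sale 1 (223) [LIFO — newest first]: 132 @ $4.45 + 91 @ $3.35 = $892.25
Sale 2 (310) [LIFO — newest first]: 261 @ $4.25 + 49 @ $3.35 = $1,273.40
Sale 3 (64) [LIFO — newest first]: 64 @ $3.35 = $214.40
Total COGS = $892.25 + $1,273.40 + $214.40 = $2,380.05
Ending inventory: 42 @ $3.35 = $140.70
Check: goods available $2,520.75 = COGS $2,380.05 + ending $140.70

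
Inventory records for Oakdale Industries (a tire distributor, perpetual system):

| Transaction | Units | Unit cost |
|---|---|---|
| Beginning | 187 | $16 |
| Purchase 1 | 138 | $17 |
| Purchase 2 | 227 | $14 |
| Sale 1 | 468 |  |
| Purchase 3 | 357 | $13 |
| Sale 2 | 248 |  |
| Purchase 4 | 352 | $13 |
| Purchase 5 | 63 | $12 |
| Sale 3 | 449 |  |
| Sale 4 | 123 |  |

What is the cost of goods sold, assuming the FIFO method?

Sale 1 (468) [FIFO — oldest first]: 187 @ $16 + 138 @ $17 + 143 @ $14 = $7,340
Sale 2 (248) [FIFO — oldest first]: 84 @ $14 + 164 @ $13 = $3,308
Sale 3 (449) [FIFO — oldest first]: 193 @ $13 + 256 @ $13 = $5,837
Sale 4 (123) [FIFO — oldest first]: 96 @ $13 + 27 @ $12 = $1,572
Total COGS = $7,340 + $3,308 + $5,837 + $1,572 = $18,057
Ending inventory: 36 @ $12 = $432

COGS = $18,057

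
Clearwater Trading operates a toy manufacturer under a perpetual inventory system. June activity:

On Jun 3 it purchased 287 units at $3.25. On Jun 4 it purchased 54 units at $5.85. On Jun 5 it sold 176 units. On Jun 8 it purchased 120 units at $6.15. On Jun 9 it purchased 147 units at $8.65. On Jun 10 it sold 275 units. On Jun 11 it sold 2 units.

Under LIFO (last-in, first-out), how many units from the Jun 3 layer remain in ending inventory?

Jun 5, 176 sold [LIFO — newest first]: 54 @ $5.85 + 122 @ $3.25 = $712.40
Jun 10, 275 sold [LIFO — newest first]: 147 @ $8.65 + 120 @ $6.15 + 8 @ $3.25 = $2,035.55
Jun 11, 2 sold [LIFO — newest first]: 2 @ $3.25 = $6.50
Total COGS = $712.40 + $2,035.55 + $6.50 = $2,754.45
Ending inventory: 155 @ $3.25 = $503.75

155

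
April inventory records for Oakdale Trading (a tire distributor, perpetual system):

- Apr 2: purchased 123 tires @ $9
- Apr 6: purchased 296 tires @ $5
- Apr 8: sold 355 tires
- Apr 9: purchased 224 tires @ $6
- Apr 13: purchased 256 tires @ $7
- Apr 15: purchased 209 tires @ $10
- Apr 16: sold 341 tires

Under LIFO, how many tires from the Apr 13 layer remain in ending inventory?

124

Apr 8, 355 sold [LIFO — newest first]: 296 @ $5 + 59 @ $9 = $2,011
Apr 16, 341 sold [LIFO — newest first]: 209 @ $10 + 132 @ $7 = $3,014
Total COGS = $2,011 + $3,014 = $5,025
Ending inventory: 64 @ $9 + 224 @ $6 + 124 @ $7 = $2,788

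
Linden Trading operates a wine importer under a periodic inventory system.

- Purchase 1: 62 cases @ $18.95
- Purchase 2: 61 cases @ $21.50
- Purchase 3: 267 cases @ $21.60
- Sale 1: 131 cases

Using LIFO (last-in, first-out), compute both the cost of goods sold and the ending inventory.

Sale 1 (131) [LIFO — newest first]: 131 @ $21.60 = $2,829.60
Ending inventory: 62 @ $18.95 + 61 @ $21.50 + 136 @ $21.60 = $5,424.00

COGS = $2,829.60; ending inventory = $5,424.00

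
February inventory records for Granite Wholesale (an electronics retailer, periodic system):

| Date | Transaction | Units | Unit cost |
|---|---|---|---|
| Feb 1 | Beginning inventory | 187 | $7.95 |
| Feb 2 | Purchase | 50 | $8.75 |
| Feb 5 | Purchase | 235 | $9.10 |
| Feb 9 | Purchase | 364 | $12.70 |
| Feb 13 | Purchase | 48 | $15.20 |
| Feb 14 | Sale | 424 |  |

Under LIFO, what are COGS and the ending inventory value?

Feb 14, 424 sold [LIFO — newest first]: 48 @ $15.20 + 364 @ $12.70 + 12 @ $9.10 = $5,461.60
Ending inventory: 187 @ $7.95 + 50 @ $8.75 + 223 @ $9.10 = $3,953.45
Check: goods available $9,415.05 = COGS $5,461.60 + ending $3,953.45

COGS = $5,461.60; ending inventory = $3,953.45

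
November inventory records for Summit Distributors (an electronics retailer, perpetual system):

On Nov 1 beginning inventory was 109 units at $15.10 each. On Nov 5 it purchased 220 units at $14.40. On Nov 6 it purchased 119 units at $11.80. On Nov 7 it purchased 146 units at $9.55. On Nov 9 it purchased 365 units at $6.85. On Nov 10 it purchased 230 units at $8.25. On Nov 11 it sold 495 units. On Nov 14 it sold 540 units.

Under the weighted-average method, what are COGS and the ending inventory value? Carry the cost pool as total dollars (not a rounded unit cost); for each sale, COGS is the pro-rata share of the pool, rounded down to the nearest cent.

COGS = $10,454.58; ending inventory = $1,555.57

After Nov 1: 109 on hand, pool $1,645.90 (≈ $15.1000 each)
After Nov 5: 329 on hand, pool $4,813.90 (≈ $14.6319 each)
After Nov 6: 448 on hand, pool $6,218.10 (≈ $13.8797 each)
After Nov 7: 594 on hand, pool $7,612.40 (≈ $12.8155 each)
After Nov 9: 959 on hand, pool $10,112.65 (≈ $10.5450 each)
After Nov 10: 1189 on hand, pool $12,010.15 (≈ $10.1011 each)
Nov 11, sell 495: 495/1189 × $12,010.15 → $5,000.02
Nov 14, sell 540: 540/694 × $7,010.13 → $5,454.56
Total COGS = $5,000.02 + $5,454.56 = $10,454.58
Ending inventory (cost pool remaining) = $1,555.57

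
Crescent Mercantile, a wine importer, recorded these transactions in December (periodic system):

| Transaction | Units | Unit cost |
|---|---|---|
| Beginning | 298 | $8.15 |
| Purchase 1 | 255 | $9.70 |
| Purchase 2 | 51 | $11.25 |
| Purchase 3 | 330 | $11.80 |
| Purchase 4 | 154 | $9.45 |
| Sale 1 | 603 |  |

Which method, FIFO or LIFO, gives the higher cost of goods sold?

LIFO

FIFO COGS: 298 @ $8.15 + 255 @ $9.70 + 50 @ $11.25 = $5,464.70
LIFO COGS: 154 @ $9.45 + 330 @ $11.80 + 51 @ $11.25 + 68 @ $9.70 = $6,582.65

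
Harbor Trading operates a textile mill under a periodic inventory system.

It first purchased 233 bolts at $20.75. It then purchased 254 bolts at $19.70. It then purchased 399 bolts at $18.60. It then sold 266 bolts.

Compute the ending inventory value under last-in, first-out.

Ending inventory = $12,312.35

Sale 1 (266) [LIFO — newest first]: 266 @ $18.60 = $4,947.60
Ending inventory: 233 @ $20.75 + 254 @ $19.70 + 133 @ $18.60 = $12,312.35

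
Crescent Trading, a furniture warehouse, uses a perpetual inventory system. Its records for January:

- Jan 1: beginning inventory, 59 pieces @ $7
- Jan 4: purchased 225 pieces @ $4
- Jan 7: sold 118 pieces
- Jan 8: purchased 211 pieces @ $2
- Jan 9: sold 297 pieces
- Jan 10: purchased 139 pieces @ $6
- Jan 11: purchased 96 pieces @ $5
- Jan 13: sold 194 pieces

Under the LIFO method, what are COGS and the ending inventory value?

COGS = $2,306; ending inventory = $743

Jan 7, 118 sold [LIFO — newest first]: 118 @ $4 = $472
Jan 9, 297 sold [LIFO — newest first]: 211 @ $2 + 86 @ $4 = $766
Jan 13, 194 sold [LIFO — newest first]: 96 @ $5 + 98 @ $6 = $1,068
Total COGS = $472 + $766 + $1,068 = $2,306
Ending inventory: 59 @ $7 + 21 @ $4 + 41 @ $6 = $743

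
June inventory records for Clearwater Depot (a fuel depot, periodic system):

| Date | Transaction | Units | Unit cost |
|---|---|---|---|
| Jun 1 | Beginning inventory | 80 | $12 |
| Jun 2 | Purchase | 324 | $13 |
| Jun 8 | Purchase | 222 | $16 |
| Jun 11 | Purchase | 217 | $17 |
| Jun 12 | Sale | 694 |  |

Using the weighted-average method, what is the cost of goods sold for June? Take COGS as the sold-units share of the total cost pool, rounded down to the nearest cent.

Jun 12, sell 694: 694/843 × $12,413.00 → $10,219.00
Ending inventory (cost pool remaining) = $2,194.00
Check: goods available $12,413.00 = COGS $10,219.00 + ending $2,194.00

COGS = $10,219.00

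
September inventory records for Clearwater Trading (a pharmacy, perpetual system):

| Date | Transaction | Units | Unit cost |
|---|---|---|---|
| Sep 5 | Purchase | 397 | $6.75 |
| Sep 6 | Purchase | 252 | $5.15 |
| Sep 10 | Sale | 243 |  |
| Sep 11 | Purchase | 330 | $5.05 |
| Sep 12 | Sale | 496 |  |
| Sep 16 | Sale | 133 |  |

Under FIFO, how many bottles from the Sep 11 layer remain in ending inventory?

107

Sep 10, 243 sold [FIFO — oldest first]: 243 @ $6.75 = $1,640.25
Sep 12, 496 sold [FIFO — oldest first]: 154 @ $6.75 + 252 @ $5.15 + 90 @ $5.05 = $2,791.80
Sep 16, 133 sold [FIFO — oldest first]: 133 @ $5.05 = $671.65
Total COGS = $1,640.25 + $2,791.80 + $671.65 = $5,103.70
Ending inventory: 107 @ $5.05 = $540.35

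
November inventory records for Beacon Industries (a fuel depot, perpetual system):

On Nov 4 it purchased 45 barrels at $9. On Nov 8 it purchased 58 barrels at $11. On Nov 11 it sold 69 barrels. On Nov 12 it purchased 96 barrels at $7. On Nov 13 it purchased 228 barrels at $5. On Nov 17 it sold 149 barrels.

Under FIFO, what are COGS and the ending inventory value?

Nov 11, 69 sold [FIFO — oldest first]: 45 @ $9 + 24 @ $11 = $669
Nov 17, 149 sold [FIFO — oldest first]: 34 @ $11 + 96 @ $7 + 19 @ $5 = $1,141
Total COGS = $669 + $1,141 = $1,810
Ending inventory: 209 @ $5 = $1,045

COGS = $1,810; ending inventory = $1,045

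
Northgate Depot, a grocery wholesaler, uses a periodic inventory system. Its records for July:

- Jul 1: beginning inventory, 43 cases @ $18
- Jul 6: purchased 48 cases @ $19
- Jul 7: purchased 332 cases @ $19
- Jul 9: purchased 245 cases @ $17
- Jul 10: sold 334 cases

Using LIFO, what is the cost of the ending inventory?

Ending inventory = $6,303

Jul 10, 334 sold [LIFO — newest first]: 245 @ $17 + 89 @ $19 = $5,856
Ending inventory: 43 @ $18 + 48 @ $19 + 243 @ $19 = $6,303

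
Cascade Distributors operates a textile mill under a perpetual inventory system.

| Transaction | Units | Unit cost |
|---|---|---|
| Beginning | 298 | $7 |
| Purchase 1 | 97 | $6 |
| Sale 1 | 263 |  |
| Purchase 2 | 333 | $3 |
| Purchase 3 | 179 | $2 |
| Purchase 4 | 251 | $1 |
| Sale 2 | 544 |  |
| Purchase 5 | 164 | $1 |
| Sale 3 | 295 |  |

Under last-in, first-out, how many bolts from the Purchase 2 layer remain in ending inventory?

88

Sale 1 (263) [LIFO — newest first]: 97 @ $6 + 166 @ $7 = $1,744
Sale 2 (544) [LIFO — newest first]: 251 @ $1 + 179 @ $2 + 114 @ $3 = $951
Sale 3 (295) [LIFO — newest first]: 164 @ $1 + 131 @ $3 = $557
Total COGS = $1,744 + $951 + $557 = $3,252
Ending inventory: 132 @ $7 + 88 @ $3 = $1,188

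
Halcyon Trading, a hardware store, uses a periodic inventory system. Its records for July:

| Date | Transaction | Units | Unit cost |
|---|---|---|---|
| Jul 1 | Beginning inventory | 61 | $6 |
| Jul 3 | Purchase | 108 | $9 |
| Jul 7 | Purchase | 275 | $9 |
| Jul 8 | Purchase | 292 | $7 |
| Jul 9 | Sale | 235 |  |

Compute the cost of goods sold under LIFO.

COGS = $1,645

Jul 9, 235 sold [LIFO — newest first]: 235 @ $7 = $1,645
Ending inventory: 61 @ $6 + 108 @ $9 + 275 @ $9 + 57 @ $7 = $4,212
Check: goods available $5,857 = COGS $1,645 + ending $4,212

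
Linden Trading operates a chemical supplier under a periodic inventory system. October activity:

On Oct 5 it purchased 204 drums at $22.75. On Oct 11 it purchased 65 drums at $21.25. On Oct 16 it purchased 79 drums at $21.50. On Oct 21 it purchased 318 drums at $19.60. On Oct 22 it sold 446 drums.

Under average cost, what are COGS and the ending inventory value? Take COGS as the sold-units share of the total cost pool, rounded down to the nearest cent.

Oct 22, sell 446: 446/666 × $13,953.55 → $9,344.26
Ending inventory (cost pool remaining) = $4,609.29

COGS = $9,344.26; ending inventory = $4,609.29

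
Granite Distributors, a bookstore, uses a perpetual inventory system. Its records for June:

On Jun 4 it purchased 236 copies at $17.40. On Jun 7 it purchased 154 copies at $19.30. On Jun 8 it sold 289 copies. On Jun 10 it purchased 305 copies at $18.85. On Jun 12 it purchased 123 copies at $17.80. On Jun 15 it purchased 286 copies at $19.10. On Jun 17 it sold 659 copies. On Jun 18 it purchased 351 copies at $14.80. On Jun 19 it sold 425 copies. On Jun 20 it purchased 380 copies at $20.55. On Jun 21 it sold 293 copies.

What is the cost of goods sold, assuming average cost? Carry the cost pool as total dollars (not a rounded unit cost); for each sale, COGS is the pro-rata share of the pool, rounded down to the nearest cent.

After Jun 4: 236 on hand, pool $4,106.40 (≈ $17.4000 each)
After Jun 7: 390 on hand, pool $7,078.60 (≈ $18.1503 each)
Jun 8, sell 289: 289/390 × $7,078.60 → $5,245.42
After Jun 10: 406 on hand, pool $7,582.43 (≈ $18.6759 each)
After Jun 12: 529 on hand, pool $9,771.83 (≈ $18.4723 each)
After Jun 15: 815 on hand, pool $15,234.43 (≈ $18.6926 each)
Jun 17, sell 659: 659/815 × $15,234.43 → $12,318.39
After Jun 18: 507 on hand, pool $8,110.84 (≈ $15.9977 each)
Jun 19, sell 425: 425/507 × $8,110.84 → $6,799.02
After Jun 20: 462 on hand, pool $9,120.82 (≈ $19.7420 each)
Jun 21, sell 293: 293/462 × $9,120.82 → $5,784.41
Total COGS = $5,245.42 + $12,318.39 + $6,799.02 + $5,784.41 = $30,147.24
Ending inventory (cost pool remaining) = $3,336.41

COGS = $30,147.24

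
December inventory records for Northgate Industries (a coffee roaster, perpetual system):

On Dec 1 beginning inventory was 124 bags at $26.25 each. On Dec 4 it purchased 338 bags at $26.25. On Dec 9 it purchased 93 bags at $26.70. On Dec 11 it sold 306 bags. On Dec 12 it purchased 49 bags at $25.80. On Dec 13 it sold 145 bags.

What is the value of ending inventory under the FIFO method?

Dec 11, 306 sold [FIFO — oldest first]: 124 @ $26.25 + 182 @ $26.25 = $8,032.50
Dec 13, 145 sold [FIFO — oldest first]: 145 @ $26.25 = $3,806.25
Total COGS = $8,032.50 + $3,806.25 = $11,838.75
Ending inventory: 11 @ $26.25 + 93 @ $26.70 + 49 @ $25.80 = $4,036.05

Ending inventory = $4,036.05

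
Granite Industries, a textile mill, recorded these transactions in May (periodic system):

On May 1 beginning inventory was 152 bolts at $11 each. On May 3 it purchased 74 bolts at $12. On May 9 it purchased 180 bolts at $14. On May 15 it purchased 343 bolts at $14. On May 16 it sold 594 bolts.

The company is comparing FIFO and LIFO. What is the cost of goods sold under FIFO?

COGS = $7,712

FIFO COGS: 152 @ $11 + 74 @ $12 + 180 @ $14 + 188 @ $14 = $7,712
LIFO COGS: 343 @ $14 + 180 @ $14 + 71 @ $12 = $8,174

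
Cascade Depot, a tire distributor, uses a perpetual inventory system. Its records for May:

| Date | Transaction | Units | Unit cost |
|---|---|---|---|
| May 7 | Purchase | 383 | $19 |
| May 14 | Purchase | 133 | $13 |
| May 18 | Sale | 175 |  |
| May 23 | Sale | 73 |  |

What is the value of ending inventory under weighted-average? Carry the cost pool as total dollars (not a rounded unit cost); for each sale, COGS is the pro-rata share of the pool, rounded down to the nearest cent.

Ending inventory = $4,677.54

After May 7: 383 on hand, pool $7,277.00 (≈ $19.0000 each)
After May 14: 516 on hand, pool $9,006.00 (≈ $17.4535 each)
May 18, sell 175: 175/516 × $9,006.00 → $3,054.36
May 23, sell 73: 73/341 × $5,951.64 → $1,274.10
Total COGS = $3,054.36 + $1,274.10 = $4,328.46
Ending inventory (cost pool remaining) = $4,677.54
Check: goods available $9,006.00 = COGS $4,328.46 + ending $4,677.54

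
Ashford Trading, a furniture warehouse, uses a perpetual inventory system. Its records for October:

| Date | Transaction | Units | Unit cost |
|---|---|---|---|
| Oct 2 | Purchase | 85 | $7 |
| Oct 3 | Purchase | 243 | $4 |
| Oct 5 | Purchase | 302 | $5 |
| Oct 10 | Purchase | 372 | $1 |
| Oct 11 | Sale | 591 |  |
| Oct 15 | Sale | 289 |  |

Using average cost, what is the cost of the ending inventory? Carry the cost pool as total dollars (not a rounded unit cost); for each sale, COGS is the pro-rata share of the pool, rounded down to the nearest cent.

After Oct 2: 85 on hand, pool $595.00 (≈ $7.0000 each)
After Oct 3: 328 on hand, pool $1,567.00 (≈ $4.7774 each)
After Oct 5: 630 on hand, pool $3,077.00 (≈ $4.8841 each)
After Oct 10: 1002 on hand, pool $3,449.00 (≈ $3.4421 each)
Oct 11, sell 591: 591/1002 × $3,449.00 → $2,034.29
Oct 15, sell 289: 289/411 × $1,414.71 → $994.77
Total COGS = $2,034.29 + $994.77 = $3,029.06
Ending inventory (cost pool remaining) = $419.94

Ending inventory = $419.94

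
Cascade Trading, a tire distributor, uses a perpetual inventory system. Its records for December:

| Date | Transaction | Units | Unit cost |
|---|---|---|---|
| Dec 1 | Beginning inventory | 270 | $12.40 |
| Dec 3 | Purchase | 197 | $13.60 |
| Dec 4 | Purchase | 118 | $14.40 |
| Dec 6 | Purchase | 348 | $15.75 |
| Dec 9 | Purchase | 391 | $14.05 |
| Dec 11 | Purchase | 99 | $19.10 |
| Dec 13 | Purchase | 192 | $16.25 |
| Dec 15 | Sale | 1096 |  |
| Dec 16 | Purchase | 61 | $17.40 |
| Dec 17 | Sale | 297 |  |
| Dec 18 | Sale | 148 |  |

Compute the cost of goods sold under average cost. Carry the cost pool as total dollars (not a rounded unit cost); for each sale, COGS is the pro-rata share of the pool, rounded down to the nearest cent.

After Dec 1: 270 on hand, pool $3,348.00 (≈ $12.4000 each)
After Dec 3: 467 on hand, pool $6,027.20 (≈ $12.9062 each)
After Dec 4: 585 on hand, pool $7,726.40 (≈ $13.2075 each)
After Dec 6: 933 on hand, pool $13,207.40 (≈ $14.1558 each)
After Dec 9: 1324 on hand, pool $18,700.95 (≈ $14.1246 each)
After Dec 11: 1423 on hand, pool $20,591.85 (≈ $14.4707 each)
After Dec 13: 1615 on hand, pool $23,711.85 (≈ $14.6823 each)
Dec 15, sell 1096: 1096/1615 × $23,711.85 → $16,091.75
After Dec 16: 580 on hand, pool $8,681.50 (≈ $14.9681 each)
Dec 17, sell 297: 297/580 × $8,681.50 → $4,445.52
Dec 18, sell 148: 148/283 × $4,235.98 → $2,215.28
Total COGS = $16,091.75 + $4,445.52 + $2,215.28 = $22,752.55
Ending inventory (cost pool remaining) = $2,020.70
Check: goods available $24,773.25 = COGS $22,752.55 + ending $2,020.70

COGS = $22,752.55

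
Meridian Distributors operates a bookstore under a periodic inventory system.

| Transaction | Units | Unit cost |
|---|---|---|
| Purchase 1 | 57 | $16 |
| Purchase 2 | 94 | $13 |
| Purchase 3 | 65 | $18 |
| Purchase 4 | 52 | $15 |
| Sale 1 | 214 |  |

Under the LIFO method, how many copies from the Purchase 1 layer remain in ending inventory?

54

Sale 1 (214) [LIFO — newest first]: 52 @ $15 + 65 @ $18 + 94 @ $13 + 3 @ $16 = $3,220
Ending inventory: 54 @ $16 = $864
Check: goods available $4,084 = COGS $3,220 + ending $864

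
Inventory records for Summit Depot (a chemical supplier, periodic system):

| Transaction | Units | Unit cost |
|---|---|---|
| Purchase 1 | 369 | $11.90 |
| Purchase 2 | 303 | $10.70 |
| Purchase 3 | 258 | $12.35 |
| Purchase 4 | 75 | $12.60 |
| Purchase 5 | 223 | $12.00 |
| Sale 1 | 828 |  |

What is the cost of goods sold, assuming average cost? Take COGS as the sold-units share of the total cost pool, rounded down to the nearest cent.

Sale 1, sell 828: 828/1228 × $14,440.50 → $9,736.75
Ending inventory (cost pool remaining) = $4,703.75

COGS = $9,736.75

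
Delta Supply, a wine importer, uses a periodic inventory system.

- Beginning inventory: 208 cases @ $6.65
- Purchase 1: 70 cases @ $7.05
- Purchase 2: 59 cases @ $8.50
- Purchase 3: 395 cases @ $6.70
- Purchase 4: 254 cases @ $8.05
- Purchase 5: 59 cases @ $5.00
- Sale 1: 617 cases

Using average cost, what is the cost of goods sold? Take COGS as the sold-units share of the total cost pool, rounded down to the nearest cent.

COGS = $4,348.16

Sale 1, sell 617: 617/1045 × $7,364.40 → $4,348.16
Ending inventory (cost pool remaining) = $3,016.24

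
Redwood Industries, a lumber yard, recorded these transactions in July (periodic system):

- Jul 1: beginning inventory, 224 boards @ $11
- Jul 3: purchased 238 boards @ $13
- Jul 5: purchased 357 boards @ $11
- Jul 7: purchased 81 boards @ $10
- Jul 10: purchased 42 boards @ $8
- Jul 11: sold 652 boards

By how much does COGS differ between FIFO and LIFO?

$339

FIFO COGS: 224 @ $11 + 238 @ $13 + 190 @ $11 = $7,648
LIFO COGS: 42 @ $8 + 81 @ $10 + 357 @ $11 + 172 @ $13 = $7,309
Difference = |$7,648 − $7,309| = $339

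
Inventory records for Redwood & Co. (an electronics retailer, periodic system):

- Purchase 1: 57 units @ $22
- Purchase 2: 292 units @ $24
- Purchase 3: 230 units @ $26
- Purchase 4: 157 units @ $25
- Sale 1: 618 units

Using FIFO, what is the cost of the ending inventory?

Sale 1 (618) [FIFO — oldest first]: 57 @ $22 + 292 @ $24 + 230 @ $26 + 39 @ $25 = $15,217
Ending inventory: 118 @ $25 = $2,950

Ending inventory = $2,950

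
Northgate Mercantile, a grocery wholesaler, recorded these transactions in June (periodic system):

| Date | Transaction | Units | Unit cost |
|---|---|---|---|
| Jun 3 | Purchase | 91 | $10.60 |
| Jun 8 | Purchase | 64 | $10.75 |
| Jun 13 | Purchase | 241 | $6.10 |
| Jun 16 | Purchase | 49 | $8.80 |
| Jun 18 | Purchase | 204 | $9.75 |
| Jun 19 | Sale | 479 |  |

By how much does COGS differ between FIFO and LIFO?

$86.60

FIFO COGS: 91 @ $10.60 + 64 @ $10.75 + 241 @ $6.10 + 49 @ $8.80 + 34 @ $9.75 = $3,885.40
LIFO COGS: 204 @ $9.75 + 49 @ $8.80 + 226 @ $6.10 = $3,798.80
Difference = |$3,885.40 − $3,798.80| = $86.60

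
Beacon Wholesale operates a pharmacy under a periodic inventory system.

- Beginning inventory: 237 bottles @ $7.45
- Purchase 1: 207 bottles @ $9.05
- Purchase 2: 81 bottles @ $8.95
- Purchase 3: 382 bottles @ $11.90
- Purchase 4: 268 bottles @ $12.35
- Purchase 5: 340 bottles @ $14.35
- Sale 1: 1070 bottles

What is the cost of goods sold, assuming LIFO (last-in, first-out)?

Sale 1 (1070) [LIFO — newest first]: 340 @ $14.35 + 268 @ $12.35 + 382 @ $11.90 + 80 @ $8.95 = $13,450.60
Ending inventory: 237 @ $7.45 + 207 @ $9.05 + 1 @ $8.95 = $3,647.95

COGS = $13,450.60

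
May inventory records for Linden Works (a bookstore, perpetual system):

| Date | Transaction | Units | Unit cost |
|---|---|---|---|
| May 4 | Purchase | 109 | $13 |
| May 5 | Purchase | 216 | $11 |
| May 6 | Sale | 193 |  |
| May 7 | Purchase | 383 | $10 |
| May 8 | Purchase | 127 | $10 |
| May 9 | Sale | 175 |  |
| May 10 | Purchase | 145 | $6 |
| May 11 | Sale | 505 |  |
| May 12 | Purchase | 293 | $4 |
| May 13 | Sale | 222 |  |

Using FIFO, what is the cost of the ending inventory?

Ending inventory = $712

May 6, 193 sold [FIFO — oldest first]: 109 @ $13 + 84 @ $11 = $2,341
May 9, 175 sold [FIFO — oldest first]: 132 @ $11 + 43 @ $10 = $1,882
May 11, 505 sold [FIFO — oldest first]: 340 @ $10 + 127 @ $10 + 38 @ $6 = $4,898
May 13, 222 sold [FIFO — oldest first]: 107 @ $6 + 115 @ $4 = $1,102
Total COGS = $2,341 + $1,882 + $4,898 + $1,102 = $10,223
Ending inventory: 178 @ $4 = $712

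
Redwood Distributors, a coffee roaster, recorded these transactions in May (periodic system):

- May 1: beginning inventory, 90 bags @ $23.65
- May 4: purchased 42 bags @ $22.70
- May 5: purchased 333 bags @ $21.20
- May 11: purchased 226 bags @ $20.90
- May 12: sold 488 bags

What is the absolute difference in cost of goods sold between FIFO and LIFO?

$344.40

FIFO COGS: 90 @ $23.65 + 42 @ $22.70 + 333 @ $21.20 + 23 @ $20.90 = $10,622.20
LIFO COGS: 226 @ $20.90 + 262 @ $21.20 = $10,277.80
Difference = |$10,622.20 − $10,277.80| = $344.40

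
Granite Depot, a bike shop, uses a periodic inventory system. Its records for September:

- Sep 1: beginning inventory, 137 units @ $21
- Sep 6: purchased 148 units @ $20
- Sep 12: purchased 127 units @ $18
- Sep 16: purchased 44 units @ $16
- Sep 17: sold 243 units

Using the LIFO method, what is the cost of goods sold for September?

COGS = $4,430

Sep 17, 243 sold [LIFO — newest first]: 44 @ $16 + 127 @ $18 + 72 @ $20 = $4,430
Ending inventory: 137 @ $21 + 76 @ $20 = $4,397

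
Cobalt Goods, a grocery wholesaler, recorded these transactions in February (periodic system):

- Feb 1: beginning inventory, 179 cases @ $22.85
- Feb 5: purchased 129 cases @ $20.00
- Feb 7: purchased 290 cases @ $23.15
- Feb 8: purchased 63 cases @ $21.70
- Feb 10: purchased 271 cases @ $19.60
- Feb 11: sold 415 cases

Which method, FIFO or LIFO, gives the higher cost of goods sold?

FIFO

FIFO COGS: 179 @ $22.85 + 129 @ $20.00 + 107 @ $23.15 = $9,147.20
LIFO COGS: 271 @ $19.60 + 63 @ $21.70 + 81 @ $23.15 = $8,553.85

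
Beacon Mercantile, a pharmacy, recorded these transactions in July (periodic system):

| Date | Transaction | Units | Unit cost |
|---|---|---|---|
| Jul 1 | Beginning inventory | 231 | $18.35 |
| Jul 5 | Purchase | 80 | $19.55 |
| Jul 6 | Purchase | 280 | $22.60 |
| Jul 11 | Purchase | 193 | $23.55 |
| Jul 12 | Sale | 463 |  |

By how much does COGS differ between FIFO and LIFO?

FIFO COGS: 231 @ $18.35 + 80 @ $19.55 + 152 @ $22.60 = $9,238.05
LIFO COGS: 193 @ $23.55 + 270 @ $22.60 = $10,647.15
Difference = |$9,238.05 − $10,647.15| = $1,409.10

$1,409.10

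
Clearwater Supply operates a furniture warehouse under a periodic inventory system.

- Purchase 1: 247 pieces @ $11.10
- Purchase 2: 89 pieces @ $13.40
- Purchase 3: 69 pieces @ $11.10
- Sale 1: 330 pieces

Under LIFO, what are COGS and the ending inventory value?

Sale 1 (330) [LIFO — newest first]: 69 @ $11.10 + 89 @ $13.40 + 172 @ $11.10 = $3,867.70
Ending inventory: 75 @ $11.10 = $832.50
Check: goods available $4,700.20 = COGS $3,867.70 + ending $832.50

COGS = $3,867.70; ending inventory = $832.50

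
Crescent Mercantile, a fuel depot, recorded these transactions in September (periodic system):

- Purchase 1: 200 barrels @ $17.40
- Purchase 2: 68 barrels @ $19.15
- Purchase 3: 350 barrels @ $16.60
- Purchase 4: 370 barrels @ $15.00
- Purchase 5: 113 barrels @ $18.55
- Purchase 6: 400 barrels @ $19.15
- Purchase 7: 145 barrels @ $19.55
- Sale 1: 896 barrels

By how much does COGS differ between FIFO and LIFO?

FIFO COGS: 200 @ $17.40 + 68 @ $19.15 + 350 @ $16.60 + 278 @ $15.00 = $14,762.20
LIFO COGS: 145 @ $19.55 + 400 @ $19.15 + 113 @ $18.55 + 238 @ $15.00 = $16,160.90
Difference = |$14,762.20 − $16,160.90| = $1,398.70

$1,398.70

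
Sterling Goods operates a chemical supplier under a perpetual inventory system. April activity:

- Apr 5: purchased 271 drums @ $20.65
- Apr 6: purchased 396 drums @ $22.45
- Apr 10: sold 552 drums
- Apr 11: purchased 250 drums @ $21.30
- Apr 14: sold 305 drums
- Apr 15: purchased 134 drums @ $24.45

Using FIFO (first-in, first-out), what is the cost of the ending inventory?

Apr 10, 552 sold [FIFO — oldest first]: 271 @ $20.65 + 281 @ $22.45 = $11,904.60
Apr 14, 305 sold [FIFO — oldest first]: 115 @ $22.45 + 190 @ $21.30 = $6,628.75
Total COGS = $11,904.60 + $6,628.75 = $18,533.35
Ending inventory: 60 @ $21.30 + 134 @ $24.45 = $4,554.30
Check: goods available $23,087.65 = COGS $18,533.35 + ending $4,554.30

Ending inventory = $4,554.30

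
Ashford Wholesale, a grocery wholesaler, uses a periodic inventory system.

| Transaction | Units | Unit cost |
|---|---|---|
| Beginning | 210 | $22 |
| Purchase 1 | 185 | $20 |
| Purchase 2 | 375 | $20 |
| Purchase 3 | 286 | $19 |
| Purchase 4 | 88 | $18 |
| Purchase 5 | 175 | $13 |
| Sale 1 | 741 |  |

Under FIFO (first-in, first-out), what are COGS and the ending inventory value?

Sale 1 (741) [FIFO — oldest first]: 210 @ $22 + 185 @ $20 + 346 @ $20 = $15,240
Ending inventory: 29 @ $20 + 286 @ $19 + 88 @ $18 + 175 @ $13 = $9,873
Check: goods available $25,113 = COGS $15,240 + ending $9,873

COGS = $15,240; ending inventory = $9,873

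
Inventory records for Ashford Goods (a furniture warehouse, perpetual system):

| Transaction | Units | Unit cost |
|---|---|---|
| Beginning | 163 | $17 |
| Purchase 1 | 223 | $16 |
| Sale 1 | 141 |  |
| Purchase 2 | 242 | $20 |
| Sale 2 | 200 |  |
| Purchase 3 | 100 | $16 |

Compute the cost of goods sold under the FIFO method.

Sale 1 (141) [FIFO — oldest first]: 141 @ $17 = $2,397
Sale 2 (200) [FIFO — oldest first]: 22 @ $17 + 178 @ $16 = $3,222
Total COGS = $2,397 + $3,222 = $5,619
Ending inventory: 45 @ $16 + 242 @ $20 + 100 @ $16 = $7,160
Check: goods available $12,779 = COGS $5,619 + ending $7,160

COGS = $5,619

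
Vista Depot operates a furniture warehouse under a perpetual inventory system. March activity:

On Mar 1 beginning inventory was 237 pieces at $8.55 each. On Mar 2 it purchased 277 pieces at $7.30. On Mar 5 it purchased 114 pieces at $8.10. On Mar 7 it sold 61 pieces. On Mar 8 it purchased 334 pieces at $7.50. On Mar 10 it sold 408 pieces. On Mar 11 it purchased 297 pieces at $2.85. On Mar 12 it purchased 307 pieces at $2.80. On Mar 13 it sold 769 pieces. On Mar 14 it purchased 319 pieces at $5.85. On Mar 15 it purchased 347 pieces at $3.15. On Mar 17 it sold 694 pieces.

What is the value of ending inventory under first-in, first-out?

Mar 7, 61 sold [FIFO — oldest first]: 61 @ $8.55 = $521.55
Mar 10, 408 sold [FIFO — oldest first]: 176 @ $8.55 + 232 @ $7.30 = $3,198.40
Mar 13, 769 sold [FIFO — oldest first]: 45 @ $7.30 + 114 @ $8.10 + 334 @ $7.50 + 276 @ $2.85 = $4,543.50
Mar 17, 694 sold [FIFO — oldest first]: 21 @ $2.85 + 307 @ $2.80 + 319 @ $5.85 + 47 @ $3.15 = $2,933.65
Total COGS = $521.55 + $3,198.40 + $4,543.50 + $2,933.65 = $11,197.10
Ending inventory: 300 @ $3.15 = $945.00

Ending inventory = $945.00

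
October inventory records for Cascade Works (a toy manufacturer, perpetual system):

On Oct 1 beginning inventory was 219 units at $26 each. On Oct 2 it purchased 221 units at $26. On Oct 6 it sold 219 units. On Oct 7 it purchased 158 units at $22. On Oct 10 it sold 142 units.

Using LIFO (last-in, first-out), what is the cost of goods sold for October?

Oct 6, 219 sold [LIFO — newest first]: 219 @ $26 = $5,694
Oct 10, 142 sold [LIFO — newest first]: 142 @ $22 = $3,124
Total COGS = $5,694 + $3,124 = $8,818
Ending inventory: 219 @ $26 + 2 @ $26 + 16 @ $22 = $6,098

COGS = $8,818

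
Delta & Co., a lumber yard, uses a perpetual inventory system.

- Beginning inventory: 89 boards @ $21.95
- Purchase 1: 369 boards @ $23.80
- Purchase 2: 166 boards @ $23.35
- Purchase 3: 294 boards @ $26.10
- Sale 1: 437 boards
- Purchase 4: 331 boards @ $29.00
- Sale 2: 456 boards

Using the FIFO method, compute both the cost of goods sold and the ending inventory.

Sale 1 (437) [FIFO — oldest first]: 89 @ $21.95 + 348 @ $23.80 = $10,235.95
Sale 2 (456) [FIFO — oldest first]: 21 @ $23.80 + 166 @ $23.35 + 269 @ $26.10 = $11,396.80
Total COGS = $10,235.95 + $11,396.80 = $21,632.75
Ending inventory: 25 @ $26.10 + 331 @ $29.00 = $10,251.50
Check: goods available $31,884.25 = COGS $21,632.75 + ending $10,251.50

COGS = $21,632.75; ending inventory = $10,251.50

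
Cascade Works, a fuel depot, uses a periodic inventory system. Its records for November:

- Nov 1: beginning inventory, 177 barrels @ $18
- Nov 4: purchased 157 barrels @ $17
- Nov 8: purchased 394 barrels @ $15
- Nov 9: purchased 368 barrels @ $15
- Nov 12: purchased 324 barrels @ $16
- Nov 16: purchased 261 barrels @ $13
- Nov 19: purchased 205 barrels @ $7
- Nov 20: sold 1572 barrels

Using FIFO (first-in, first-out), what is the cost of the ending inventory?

Ending inventory = $2,852

Nov 20, 1572 sold [FIFO — oldest first]: 177 @ $18 + 157 @ $17 + 394 @ $15 + 368 @ $15 + 324 @ $16 + 152 @ $13 = $24,445
Ending inventory: 109 @ $13 + 205 @ $7 = $2,852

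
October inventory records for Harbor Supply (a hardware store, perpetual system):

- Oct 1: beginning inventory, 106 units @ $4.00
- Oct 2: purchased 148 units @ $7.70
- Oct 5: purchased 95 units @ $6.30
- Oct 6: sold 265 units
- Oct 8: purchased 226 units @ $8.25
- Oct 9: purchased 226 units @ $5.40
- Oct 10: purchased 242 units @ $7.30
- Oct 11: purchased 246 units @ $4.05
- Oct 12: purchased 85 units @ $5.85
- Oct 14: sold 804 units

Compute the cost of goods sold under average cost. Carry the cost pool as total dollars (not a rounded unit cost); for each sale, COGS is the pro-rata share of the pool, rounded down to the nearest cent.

COGS = $6,618.99

After Oct 1: 106 on hand, pool $424.00 (≈ $4.0000 each)
After Oct 2: 254 on hand, pool $1,563.60 (≈ $6.1559 each)
After Oct 5: 349 on hand, pool $2,162.10 (≈ $6.1951 each)
Oct 6, sell 265: 265/349 × $2,162.10 → $1,641.70
After Oct 8: 310 on hand, pool $2,384.90 (≈ $7.6932 each)
After Oct 9: 536 on hand, pool $3,605.30 (≈ $6.7263 each)
After Oct 10: 778 on hand, pool $5,371.90 (≈ $6.9048 each)
After Oct 11: 1024 on hand, pool $6,368.20 (≈ $6.2189 each)
After Oct 12: 1109 on hand, pool $6,865.45 (≈ $6.1907 each)
Oct 14, sell 804: 804/1109 × $6,865.45 → $4,977.29
Total COGS = $1,641.70 + $4,977.29 = $6,618.99
Ending inventory (cost pool remaining) = $1,888.16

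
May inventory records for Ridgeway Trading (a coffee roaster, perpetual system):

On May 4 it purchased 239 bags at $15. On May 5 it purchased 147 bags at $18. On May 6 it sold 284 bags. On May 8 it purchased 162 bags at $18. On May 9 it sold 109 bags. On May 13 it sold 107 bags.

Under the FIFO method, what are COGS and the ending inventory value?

COGS = $8,283; ending inventory = $864

May 6, 284 sold [FIFO — oldest first]: 239 @ $15 + 45 @ $18 = $4,395
May 9, 109 sold [FIFO — oldest first]: 102 @ $18 + 7 @ $18 = $1,962
May 13, 107 sold [FIFO — oldest first]: 107 @ $18 = $1,926
Total COGS = $4,395 + $1,962 + $1,926 = $8,283
Ending inventory: 48 @ $18 = $864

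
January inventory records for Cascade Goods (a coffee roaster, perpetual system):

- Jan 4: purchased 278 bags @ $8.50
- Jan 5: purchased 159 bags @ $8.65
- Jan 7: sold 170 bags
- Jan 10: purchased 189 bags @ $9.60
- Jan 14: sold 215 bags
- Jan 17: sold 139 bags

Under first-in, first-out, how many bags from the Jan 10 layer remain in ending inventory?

102

Jan 7, 170 sold [FIFO — oldest first]: 170 @ $8.50 = $1,445.00
Jan 14, 215 sold [FIFO — oldest first]: 108 @ $8.50 + 107 @ $8.65 = $1,843.55
Jan 17, 139 sold [FIFO — oldest first]: 52 @ $8.65 + 87 @ $9.60 = $1,285.00
Total COGS = $1,445.00 + $1,843.55 + $1,285.00 = $4,573.55
Ending inventory: 102 @ $9.60 = $979.20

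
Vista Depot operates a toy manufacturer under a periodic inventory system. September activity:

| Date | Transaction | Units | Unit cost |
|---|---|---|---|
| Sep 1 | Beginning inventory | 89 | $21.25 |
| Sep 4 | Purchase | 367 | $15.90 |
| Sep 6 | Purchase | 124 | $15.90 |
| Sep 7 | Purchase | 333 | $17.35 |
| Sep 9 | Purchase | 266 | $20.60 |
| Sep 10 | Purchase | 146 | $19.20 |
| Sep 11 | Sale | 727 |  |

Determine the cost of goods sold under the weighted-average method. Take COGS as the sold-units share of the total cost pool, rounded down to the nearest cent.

COGS = $13,035.79

Sep 11, sell 727: 727/1325 × $23,758.50 → $13,035.79
Ending inventory (cost pool remaining) = $10,722.71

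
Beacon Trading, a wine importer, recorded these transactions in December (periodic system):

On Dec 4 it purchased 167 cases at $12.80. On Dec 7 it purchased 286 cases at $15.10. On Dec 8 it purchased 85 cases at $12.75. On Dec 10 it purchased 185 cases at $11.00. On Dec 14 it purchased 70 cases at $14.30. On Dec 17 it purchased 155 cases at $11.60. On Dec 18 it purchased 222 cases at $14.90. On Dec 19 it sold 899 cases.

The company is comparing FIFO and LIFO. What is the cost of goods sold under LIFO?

COGS = $11,973.75

FIFO COGS: 167 @ $12.80 + 286 @ $15.10 + 85 @ $12.75 + 185 @ $11.00 + 70 @ $14.30 + 106 @ $11.60 = $11,805.55
LIFO COGS: 222 @ $14.90 + 155 @ $11.60 + 70 @ $14.30 + 185 @ $11.00 + 85 @ $12.75 + 182 @ $15.10 = $11,973.75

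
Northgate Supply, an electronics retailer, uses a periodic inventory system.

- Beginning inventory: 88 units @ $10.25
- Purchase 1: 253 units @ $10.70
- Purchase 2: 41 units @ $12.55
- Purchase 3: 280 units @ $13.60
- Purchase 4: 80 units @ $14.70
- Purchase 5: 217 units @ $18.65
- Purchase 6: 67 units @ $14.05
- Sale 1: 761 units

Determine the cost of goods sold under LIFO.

COGS = $11,300.15

Sale 1 (761) [LIFO — newest first]: 67 @ $14.05 + 217 @ $18.65 + 80 @ $14.70 + 280 @ $13.60 + 41 @ $12.55 + 76 @ $10.70 = $11,300.15
Ending inventory: 88 @ $10.25 + 177 @ $10.70 = $2,795.90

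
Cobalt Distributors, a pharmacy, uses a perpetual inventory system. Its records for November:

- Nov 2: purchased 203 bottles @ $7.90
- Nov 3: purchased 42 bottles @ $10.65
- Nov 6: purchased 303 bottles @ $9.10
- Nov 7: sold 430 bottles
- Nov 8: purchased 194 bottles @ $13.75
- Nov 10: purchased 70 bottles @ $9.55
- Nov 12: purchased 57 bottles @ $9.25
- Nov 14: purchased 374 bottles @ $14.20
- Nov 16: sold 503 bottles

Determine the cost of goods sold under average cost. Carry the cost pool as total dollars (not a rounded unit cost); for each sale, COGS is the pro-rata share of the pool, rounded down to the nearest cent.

After Nov 2: 203 on hand, pool $1,603.70 (≈ $7.9000 each)
After Nov 3: 245 on hand, pool $2,051.00 (≈ $8.3714 each)
After Nov 6: 548 on hand, pool $4,808.30 (≈ $8.7743 each)
Nov 7, sell 430: 430/548 × $4,808.30 → $3,772.93
After Nov 8: 312 on hand, pool $3,702.87 (≈ $11.8682 each)
After Nov 10: 382 on hand, pool $4,371.37 (≈ $11.4434 each)
After Nov 12: 439 on hand, pool $4,898.62 (≈ $11.1586 each)
After Nov 14: 813 on hand, pool $10,209.42 (≈ $12.5577 each)
Nov 16, sell 503: 503/813 × $10,209.42 → $6,316.52
Total COGS = $3,772.93 + $6,316.52 = $10,089.45
Ending inventory (cost pool remaining) = $3,892.90

COGS = $10,089.45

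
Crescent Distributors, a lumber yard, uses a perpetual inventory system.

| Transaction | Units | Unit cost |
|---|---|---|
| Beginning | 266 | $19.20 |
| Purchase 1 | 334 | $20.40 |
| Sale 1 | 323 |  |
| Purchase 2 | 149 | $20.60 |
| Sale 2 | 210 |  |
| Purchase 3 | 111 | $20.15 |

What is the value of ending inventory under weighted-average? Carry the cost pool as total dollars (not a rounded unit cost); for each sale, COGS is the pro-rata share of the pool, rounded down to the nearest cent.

After Beginning: 266 on hand, pool $5,107.20 (≈ $19.2000 each)
After Purchase 1: 600 on hand, pool $11,920.80 (≈ $19.8680 each)
Sale 1, sell 323: 323/600 × $11,920.80 → $6,417.36
After Purchase 2: 426 on hand, pool $8,572.84 (≈ $20.1240 each)
Sale 2, sell 210: 210/426 × $8,572.84 → $4,226.04
After Purchase 3: 327 on hand, pool $6,583.45 (≈ $20.1329 each)
Total COGS = $6,417.36 + $4,226.04 = $10,643.40
Ending inventory (cost pool remaining) = $6,583.45

Ending inventory = $6,583.45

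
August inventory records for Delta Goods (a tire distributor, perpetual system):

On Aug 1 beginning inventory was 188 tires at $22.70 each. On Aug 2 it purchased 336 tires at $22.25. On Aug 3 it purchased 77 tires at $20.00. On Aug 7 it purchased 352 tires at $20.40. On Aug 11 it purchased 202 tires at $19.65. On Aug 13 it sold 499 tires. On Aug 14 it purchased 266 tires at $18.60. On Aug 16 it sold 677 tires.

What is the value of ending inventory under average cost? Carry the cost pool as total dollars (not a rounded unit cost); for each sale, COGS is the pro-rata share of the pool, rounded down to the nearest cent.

After Aug 1: 188 on hand, pool $4,267.60 (≈ $22.7000 each)
After Aug 2: 524 on hand, pool $11,743.60 (≈ $22.4115 each)
After Aug 3: 601 on hand, pool $13,283.60 (≈ $22.1025 each)
After Aug 7: 953 on hand, pool $20,464.40 (≈ $21.4737 each)
After Aug 11: 1155 on hand, pool $24,433.70 (≈ $21.1547 each)
Aug 13, sell 499: 499/1155 × $24,433.70 → $10,556.20
After Aug 14: 922 on hand, pool $18,825.10 (≈ $20.4177 each)
Aug 16, sell 677: 677/922 × $18,825.10 → $13,822.76
Total COGS = $10,556.20 + $13,822.76 = $24,378.96
Ending inventory (cost pool remaining) = $5,002.34

Ending inventory = $5,002.34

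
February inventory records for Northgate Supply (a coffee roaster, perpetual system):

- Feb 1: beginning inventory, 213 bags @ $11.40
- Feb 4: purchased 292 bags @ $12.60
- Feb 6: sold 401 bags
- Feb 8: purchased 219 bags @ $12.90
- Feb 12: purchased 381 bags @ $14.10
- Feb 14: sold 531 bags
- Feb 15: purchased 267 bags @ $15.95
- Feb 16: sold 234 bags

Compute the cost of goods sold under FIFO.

COGS = $15,277.55

Feb 6, 401 sold [FIFO — oldest first]: 213 @ $11.40 + 188 @ $12.60 = $4,797.00
Feb 14, 531 sold [FIFO — oldest first]: 104 @ $12.60 + 219 @ $12.90 + 208 @ $14.10 = $7,068.30
Feb 16, 234 sold [FIFO — oldest first]: 173 @ $14.10 + 61 @ $15.95 = $3,412.25
Total COGS = $4,797.00 + $7,068.30 + $3,412.25 = $15,277.55
Ending inventory: 206 @ $15.95 = $3,285.70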